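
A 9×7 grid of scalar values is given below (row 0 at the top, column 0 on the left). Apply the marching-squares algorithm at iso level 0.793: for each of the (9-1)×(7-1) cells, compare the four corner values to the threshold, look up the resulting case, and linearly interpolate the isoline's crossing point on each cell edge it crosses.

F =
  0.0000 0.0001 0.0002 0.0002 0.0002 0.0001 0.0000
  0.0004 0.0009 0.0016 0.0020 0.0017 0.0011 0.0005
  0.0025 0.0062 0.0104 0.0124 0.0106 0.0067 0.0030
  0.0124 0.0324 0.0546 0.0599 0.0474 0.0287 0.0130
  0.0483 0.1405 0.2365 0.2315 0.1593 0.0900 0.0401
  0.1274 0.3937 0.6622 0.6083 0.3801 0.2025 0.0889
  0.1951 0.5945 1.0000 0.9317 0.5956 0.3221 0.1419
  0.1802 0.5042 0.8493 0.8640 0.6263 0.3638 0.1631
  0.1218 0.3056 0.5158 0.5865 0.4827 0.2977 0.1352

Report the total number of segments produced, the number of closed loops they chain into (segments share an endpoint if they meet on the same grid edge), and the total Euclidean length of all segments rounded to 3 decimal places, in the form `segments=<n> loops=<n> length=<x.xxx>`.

cell (5,1): code 0100 → (5.387,2.000)–(6.000,1.490)
cell (5,2): code 1100 → (5.571,3.000)–(5.387,2.000)
cell (5,3): code 1000 → (6.000,3.413)–(5.571,3.000)
cell (6,1): code 0110 → (6.000,1.490)–(7.000,1.837)
cell (6,3): code 1001 → (7.000,3.299)–(6.000,3.413)
cell (7,1): code 0010 → (7.000,1.837)–(7.169,2.000)
cell (7,2): code 0011 → (7.169,2.000)–(7.256,3.000)
cell (7,3): code 0001 → (7.256,3.000)–(7.000,3.299)
total: 8 segments, chained into 1 closed loop(s), length Σ = 6.106429

segments=8 loops=1 length=6.106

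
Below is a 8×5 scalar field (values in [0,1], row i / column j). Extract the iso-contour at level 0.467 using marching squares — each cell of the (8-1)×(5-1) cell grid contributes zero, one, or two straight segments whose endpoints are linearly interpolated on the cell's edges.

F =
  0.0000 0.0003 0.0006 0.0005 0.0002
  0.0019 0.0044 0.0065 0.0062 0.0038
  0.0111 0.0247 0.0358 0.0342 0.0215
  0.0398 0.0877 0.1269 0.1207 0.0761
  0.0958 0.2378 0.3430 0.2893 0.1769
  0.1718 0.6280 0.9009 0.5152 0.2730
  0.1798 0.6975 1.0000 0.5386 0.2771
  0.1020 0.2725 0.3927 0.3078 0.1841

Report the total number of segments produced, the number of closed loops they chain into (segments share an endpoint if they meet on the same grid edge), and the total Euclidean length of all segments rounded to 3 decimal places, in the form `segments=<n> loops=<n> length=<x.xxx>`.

cell (4,0): code 0100 → (4.587,1.000)–(5.000,0.647)
cell (4,1): code 1100 → (4.222,2.000)–(4.587,1.000)
cell (4,2): code 1100 → (4.787,3.000)–(4.222,2.000)
cell (4,3): code 1000 → (5.000,3.199)–(4.787,3.000)
cell (5,0): code 0110 → (5.000,0.647)–(6.000,0.555)
cell (5,3): code 1001 → (6.000,3.274)–(5.000,3.199)
cell (6,0): code 0010 → (6.000,0.555)–(6.542,1.000)
cell (6,1): code 0011 → (6.542,1.000)–(6.878,2.000)
cell (6,2): code 0011 → (6.878,2.000)–(6.310,3.000)
cell (6,3): code 0001 → (6.310,3.000)–(6.000,3.274)
total: 10 segments, chained into 1 closed loop(s), length Σ = 8.374572

segments=10 loops=1 length=8.375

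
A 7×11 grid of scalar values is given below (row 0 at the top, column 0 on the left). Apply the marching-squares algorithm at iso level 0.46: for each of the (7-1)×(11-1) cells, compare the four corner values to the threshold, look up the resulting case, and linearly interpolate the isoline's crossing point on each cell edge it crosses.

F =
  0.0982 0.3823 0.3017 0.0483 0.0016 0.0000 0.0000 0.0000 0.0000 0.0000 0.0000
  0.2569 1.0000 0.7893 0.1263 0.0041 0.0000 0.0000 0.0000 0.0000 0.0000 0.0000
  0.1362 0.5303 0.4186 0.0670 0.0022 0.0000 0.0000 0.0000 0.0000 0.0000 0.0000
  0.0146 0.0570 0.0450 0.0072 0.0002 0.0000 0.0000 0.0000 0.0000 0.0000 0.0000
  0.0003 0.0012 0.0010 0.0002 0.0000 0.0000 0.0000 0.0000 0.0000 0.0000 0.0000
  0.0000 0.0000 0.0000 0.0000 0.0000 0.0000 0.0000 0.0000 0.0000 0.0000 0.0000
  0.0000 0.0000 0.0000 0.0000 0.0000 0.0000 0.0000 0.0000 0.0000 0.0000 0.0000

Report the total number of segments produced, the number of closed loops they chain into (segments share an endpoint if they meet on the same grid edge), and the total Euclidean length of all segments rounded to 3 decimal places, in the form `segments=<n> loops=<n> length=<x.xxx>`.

cell (0,0): code 0100 → (0.126,1.000)–(1.000,0.273)
cell (0,1): code 1100 → (0.325,2.000)–(0.126,1.000)
cell (0,2): code 1000 → (1.000,2.497)–(0.325,2.000)
cell (1,0): code 0110 → (1.000,0.273)–(2.000,0.822)
cell (1,1): code 1011 → (2.000,1.629)–(1.888,2.000)
cell (1,2): code 0001 → (1.888,2.000)–(1.000,2.497)
cell (2,0): code 0010 → (2.000,0.822)–(2.149,1.000)
cell (2,1): code 0001 → (2.149,1.000)–(2.000,1.629)
total: 8 segments, chained into 1 closed loop(s), length Σ = 6.418780

segments=8 loops=1 length=6.419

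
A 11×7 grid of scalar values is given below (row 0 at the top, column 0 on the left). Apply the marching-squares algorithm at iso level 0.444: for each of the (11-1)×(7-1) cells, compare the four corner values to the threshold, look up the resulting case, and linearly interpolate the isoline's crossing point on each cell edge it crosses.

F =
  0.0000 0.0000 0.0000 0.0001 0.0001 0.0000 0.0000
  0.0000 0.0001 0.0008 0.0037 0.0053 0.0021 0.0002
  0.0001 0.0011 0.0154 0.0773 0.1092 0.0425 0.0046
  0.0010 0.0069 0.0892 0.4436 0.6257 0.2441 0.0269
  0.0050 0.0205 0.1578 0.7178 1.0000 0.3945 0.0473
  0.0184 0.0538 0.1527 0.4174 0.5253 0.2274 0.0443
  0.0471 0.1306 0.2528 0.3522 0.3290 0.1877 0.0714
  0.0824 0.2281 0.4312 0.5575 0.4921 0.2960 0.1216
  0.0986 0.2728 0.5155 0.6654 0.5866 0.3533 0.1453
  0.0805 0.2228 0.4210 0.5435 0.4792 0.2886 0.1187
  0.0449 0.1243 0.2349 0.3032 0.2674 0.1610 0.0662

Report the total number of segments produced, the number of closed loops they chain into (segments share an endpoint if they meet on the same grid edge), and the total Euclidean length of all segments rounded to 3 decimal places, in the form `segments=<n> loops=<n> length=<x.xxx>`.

cell (2,3): code 0100 → (2.648,4.000)–(3.000,3.002)
cell (2,4): code 1000 → (3.000,4.476)–(2.648,4.000)
cell (3,2): code 0100 → (3.001,3.000)–(4.000,2.511)
cell (3,3): code 1110 → (3.000,3.002)–(3.001,3.000)
cell (3,4): code 1001 → (4.000,4.918)–(3.000,4.476)
cell (4,2): code 0010 → (4.000,2.511)–(4.911,3.000)
cell (4,3): code 0111 → (4.911,3.000)–(5.000,3.247)
cell (4,4): code 1001 → (5.000,4.273)–(4.000,4.918)
cell (5,3): code 0010 → (5.000,3.247)–(5.414,4.000)
cell (5,4): code 0001 → (5.414,4.000)–(5.000,4.273)
cell (6,2): code 0100 → (6.447,3.000)–(7.000,2.101)
cell (6,3): code 1100 → (6.705,4.000)–(6.447,3.000)
cell (6,4): code 1000 → (7.000,4.245)–(6.705,4.000)
cell (7,1): code 0100 → (7.152,2.000)–(8.000,1.705)
cell (7,2): code 1110 → (7.000,2.101)–(7.152,2.000)
cell (7,4): code 1001 → (8.000,4.611)–(7.000,4.245)
cell (8,1): code 0010 → (8.000,1.705)–(8.757,2.000)
cell (8,2): code 0111 → (8.757,2.000)–(9.000,2.188)
cell (8,4): code 1001 → (9.000,4.185)–(8.000,4.611)
cell (9,2): code 0010 → (9.000,2.188)–(9.414,3.000)
cell (9,3): code 0011 → (9.414,3.000)–(9.166,4.000)
cell (9,4): code 0001 → (9.166,4.000)–(9.000,4.185)
total: 22 segments, chained into 2 closed loop(s), length Σ = 16.713637

segments=22 loops=2 length=16.714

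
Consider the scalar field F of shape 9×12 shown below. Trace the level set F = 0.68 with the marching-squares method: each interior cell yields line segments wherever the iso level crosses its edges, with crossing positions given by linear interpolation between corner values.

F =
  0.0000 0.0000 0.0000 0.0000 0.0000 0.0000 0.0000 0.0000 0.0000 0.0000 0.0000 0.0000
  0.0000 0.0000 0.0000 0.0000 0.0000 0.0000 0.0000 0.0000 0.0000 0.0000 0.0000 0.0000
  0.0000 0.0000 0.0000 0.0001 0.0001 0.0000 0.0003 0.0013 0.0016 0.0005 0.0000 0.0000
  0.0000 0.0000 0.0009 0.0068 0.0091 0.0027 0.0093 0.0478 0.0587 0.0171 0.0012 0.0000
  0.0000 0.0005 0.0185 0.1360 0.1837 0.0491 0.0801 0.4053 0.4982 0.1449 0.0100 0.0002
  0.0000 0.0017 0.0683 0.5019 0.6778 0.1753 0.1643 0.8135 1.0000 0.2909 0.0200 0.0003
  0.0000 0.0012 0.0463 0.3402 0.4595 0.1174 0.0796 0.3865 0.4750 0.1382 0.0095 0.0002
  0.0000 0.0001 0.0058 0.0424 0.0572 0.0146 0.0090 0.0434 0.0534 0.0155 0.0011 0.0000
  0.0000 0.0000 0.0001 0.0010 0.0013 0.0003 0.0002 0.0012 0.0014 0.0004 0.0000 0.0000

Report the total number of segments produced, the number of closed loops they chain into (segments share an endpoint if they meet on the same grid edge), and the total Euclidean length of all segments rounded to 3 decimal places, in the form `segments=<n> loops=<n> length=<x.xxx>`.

cell (4,6): code 0100 → (4.673,7.000)–(5.000,6.794)
cell (4,7): code 1100 → (4.362,8.000)–(4.673,7.000)
cell (4,8): code 1000 → (5.000,8.451)–(4.362,8.000)
cell (5,6): code 0010 → (5.000,6.794)–(5.313,7.000)
cell (5,7): code 0011 → (5.313,7.000)–(5.610,8.000)
cell (5,8): code 0001 → (5.610,8.000)–(5.000,8.451)
total: 6 segments, chained into 1 closed loop(s), length Σ = 4.390443

segments=6 loops=1 length=4.390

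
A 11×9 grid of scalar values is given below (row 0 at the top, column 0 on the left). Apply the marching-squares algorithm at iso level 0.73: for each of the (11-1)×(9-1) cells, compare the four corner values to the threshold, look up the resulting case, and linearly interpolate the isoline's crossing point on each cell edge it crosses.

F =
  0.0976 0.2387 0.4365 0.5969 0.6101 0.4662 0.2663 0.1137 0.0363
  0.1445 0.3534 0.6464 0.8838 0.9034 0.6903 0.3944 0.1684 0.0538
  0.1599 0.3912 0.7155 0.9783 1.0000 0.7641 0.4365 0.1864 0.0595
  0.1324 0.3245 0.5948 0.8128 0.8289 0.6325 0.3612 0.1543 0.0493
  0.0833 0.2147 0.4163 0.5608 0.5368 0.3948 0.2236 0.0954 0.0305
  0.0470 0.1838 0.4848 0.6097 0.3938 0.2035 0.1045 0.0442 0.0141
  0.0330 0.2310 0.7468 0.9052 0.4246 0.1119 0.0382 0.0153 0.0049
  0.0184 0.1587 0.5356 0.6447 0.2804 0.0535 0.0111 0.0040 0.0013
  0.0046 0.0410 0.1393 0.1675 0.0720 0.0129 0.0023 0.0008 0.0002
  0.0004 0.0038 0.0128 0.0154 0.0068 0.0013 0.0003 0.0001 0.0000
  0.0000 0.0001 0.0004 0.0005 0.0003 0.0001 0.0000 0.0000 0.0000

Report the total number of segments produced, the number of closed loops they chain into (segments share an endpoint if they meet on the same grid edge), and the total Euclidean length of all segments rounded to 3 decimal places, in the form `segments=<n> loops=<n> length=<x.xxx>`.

segments=18 loops=2 length=13.276

cell (0,2): code 0100 → (0.464,3.000)–(1.000,2.352)
cell (0,3): code 1100 → (0.409,4.000)–(0.464,3.000)
cell (0,4): code 1000 → (1.000,4.814)–(0.409,4.000)
cell (1,2): code 0110 → (1.000,2.352)–(2.000,2.055)
cell (1,4): code 1101 → (1.538,5.000)–(1.000,4.814)
cell (1,5): code 1000 → (2.000,5.104)–(1.538,5.000)
cell (2,2): code 0110 → (2.000,2.055)–(3.000,2.620)
cell (2,4): code 1011 → (3.000,4.504)–(2.259,5.000)
cell (2,5): code 0001 → (2.259,5.000)–(2.000,5.104)
cell (3,2): code 0010 → (3.000,2.620)–(3.329,3.000)
cell (3,3): code 0011 → (3.329,3.000)–(3.339,4.000)
cell (3,4): code 0001 → (3.339,4.000)–(3.000,4.504)
cell (5,1): code 0100 → (5.936,2.000)–(6.000,1.967)
cell (5,2): code 1100 → (5.407,3.000)–(5.936,2.000)
cell (5,3): code 1000 → (6.000,3.365)–(5.407,3.000)
cell (6,1): code 0010 → (6.000,1.967)–(6.080,2.000)
cell (6,2): code 0011 → (6.080,2.000)–(6.673,3.000)
cell (6,3): code 0001 → (6.673,3.000)–(6.000,3.365)
total: 18 segments, chained into 2 closed loop(s), length Σ = 13.275689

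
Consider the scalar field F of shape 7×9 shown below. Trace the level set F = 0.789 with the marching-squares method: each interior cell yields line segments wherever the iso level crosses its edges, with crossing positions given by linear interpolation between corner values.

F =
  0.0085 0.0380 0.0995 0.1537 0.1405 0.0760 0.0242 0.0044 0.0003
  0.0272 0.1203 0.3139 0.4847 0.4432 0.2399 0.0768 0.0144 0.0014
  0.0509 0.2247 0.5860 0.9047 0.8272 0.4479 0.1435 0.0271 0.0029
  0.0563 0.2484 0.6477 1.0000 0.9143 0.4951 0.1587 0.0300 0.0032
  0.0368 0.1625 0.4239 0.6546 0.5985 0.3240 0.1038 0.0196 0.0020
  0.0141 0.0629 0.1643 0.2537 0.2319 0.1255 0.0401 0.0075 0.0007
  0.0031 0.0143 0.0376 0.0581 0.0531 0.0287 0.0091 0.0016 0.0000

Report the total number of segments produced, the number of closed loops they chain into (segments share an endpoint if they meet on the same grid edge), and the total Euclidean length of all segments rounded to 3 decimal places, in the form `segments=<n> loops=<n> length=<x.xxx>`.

cell (1,2): code 0100 → (1.725,3.000)–(2.000,2.637)
cell (1,3): code 1100 → (1.901,4.000)–(1.725,3.000)
cell (1,4): code 1000 → (2.000,4.101)–(1.901,4.000)
cell (2,2): code 0110 → (2.000,2.637)–(3.000,2.401)
cell (2,4): code 1001 → (3.000,4.299)–(2.000,4.101)
cell (3,2): code 0010 → (3.000,2.401)–(3.611,3.000)
cell (3,3): code 0011 → (3.611,3.000)–(3.397,4.000)
cell (3,4): code 0001 → (3.397,4.000)–(3.000,4.299)
total: 8 segments, chained into 1 closed loop(s), length Σ = 6.034475

segments=8 loops=1 length=6.034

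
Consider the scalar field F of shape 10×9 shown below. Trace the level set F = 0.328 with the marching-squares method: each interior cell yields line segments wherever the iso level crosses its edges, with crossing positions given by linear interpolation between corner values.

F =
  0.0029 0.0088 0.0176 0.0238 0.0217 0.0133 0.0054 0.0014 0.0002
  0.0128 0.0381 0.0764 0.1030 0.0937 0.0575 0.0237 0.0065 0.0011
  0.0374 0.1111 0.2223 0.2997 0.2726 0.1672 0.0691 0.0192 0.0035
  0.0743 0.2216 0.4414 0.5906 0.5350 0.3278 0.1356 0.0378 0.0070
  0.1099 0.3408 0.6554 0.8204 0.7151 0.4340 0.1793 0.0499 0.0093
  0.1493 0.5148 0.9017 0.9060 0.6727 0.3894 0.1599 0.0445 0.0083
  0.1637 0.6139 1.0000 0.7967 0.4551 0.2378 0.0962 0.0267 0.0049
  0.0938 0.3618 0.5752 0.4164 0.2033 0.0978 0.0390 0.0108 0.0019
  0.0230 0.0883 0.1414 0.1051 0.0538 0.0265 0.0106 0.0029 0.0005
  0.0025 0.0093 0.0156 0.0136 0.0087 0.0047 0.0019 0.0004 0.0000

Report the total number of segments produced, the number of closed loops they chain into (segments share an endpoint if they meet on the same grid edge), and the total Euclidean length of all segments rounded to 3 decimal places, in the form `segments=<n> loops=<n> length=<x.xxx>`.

segments=20 loops=1 length=16.106

cell (2,1): code 0100 → (2.482,2.000)–(3.000,1.484)
cell (2,2): code 1100 → (2.097,3.000)–(2.482,2.000)
cell (2,3): code 1100 → (2.211,4.000)–(2.097,3.000)
cell (2,4): code 1000 → (3.000,4.999)–(2.211,4.000)
cell (3,0): code 0100 → (3.893,1.000)–(4.000,0.945)
cell (3,1): code 1110 → (3.000,1.484)–(3.893,1.000)
cell (3,4): code 1101 → (3.002,5.000)–(3.000,4.999)
cell (3,5): code 1000 → (4.000,5.416)–(3.002,5.000)
cell (4,0): code 0110 → (4.000,0.945)–(5.000,0.489)
cell (4,5): code 1001 → (5.000,5.268)–(4.000,5.416)
cell (5,0): code 0110 → (5.000,0.489)–(6.000,0.365)
cell (5,4): code 1011 → (6.000,4.585)–(5.405,5.000)
cell (5,5): code 0001 → (5.405,5.000)–(5.000,5.268)
cell (6,0): code 0110 → (6.000,0.365)–(7.000,0.874)
cell (6,3): code 1011 → (7.000,3.415)–(6.505,4.000)
cell (6,4): code 0001 → (6.505,4.000)–(6.000,4.585)
cell (7,0): code 0010 → (7.000,0.874)–(7.124,1.000)
cell (7,1): code 0011 → (7.124,1.000)–(7.570,2.000)
cell (7,2): code 0011 → (7.570,2.000)–(7.284,3.000)
cell (7,3): code 0001 → (7.284,3.000)–(7.000,3.415)
total: 20 segments, chained into 1 closed loop(s), length Σ = 16.105694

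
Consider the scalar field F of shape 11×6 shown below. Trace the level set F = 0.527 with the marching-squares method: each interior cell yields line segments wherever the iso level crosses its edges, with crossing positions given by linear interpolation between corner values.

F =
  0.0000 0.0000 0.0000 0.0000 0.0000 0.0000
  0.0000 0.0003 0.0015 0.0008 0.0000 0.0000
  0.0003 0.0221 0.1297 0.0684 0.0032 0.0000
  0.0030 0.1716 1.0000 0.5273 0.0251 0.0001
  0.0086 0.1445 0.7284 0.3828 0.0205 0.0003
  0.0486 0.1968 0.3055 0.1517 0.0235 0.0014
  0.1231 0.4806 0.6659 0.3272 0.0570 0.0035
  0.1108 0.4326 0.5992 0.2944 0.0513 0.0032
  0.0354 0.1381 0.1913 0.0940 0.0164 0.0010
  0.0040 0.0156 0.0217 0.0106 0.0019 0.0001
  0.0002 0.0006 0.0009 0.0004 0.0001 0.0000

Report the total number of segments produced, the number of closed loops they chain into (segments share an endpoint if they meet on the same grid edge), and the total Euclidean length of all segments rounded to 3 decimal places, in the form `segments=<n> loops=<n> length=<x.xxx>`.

cell (2,1): code 0100 → (2.457,2.000)–(3.000,1.429)
cell (2,2): code 1100 → (2.999,3.000)–(2.457,2.000)
cell (2,3): code 1000 → (3.000,3.001)–(2.999,3.000)
cell (3,1): code 0110 → (3.000,1.429)–(4.000,1.655)
cell (3,2): code 1011 → (4.000,2.583)–(3.002,3.000)
cell (3,3): code 0001 → (3.002,3.000)–(3.000,3.001)
cell (4,1): code 0010 → (4.000,1.655)–(4.476,2.000)
cell (4,2): code 0001 → (4.476,2.000)–(4.000,2.583)
cell (5,1): code 0100 → (5.615,2.000)–(6.000,1.250)
cell (5,2): code 1000 → (6.000,2.410)–(5.615,2.000)
cell (6,1): code 0110 → (6.000,1.250)–(7.000,1.567)
cell (6,2): code 1001 → (7.000,2.237)–(6.000,2.410)
cell (7,1): code 0010 → (7.000,1.567)–(7.177,2.000)
cell (7,2): code 0001 → (7.177,2.000)–(7.000,2.237)
total: 14 segments, chained into 2 closed loop(s), length Σ = 9.609843

segments=14 loops=2 length=9.610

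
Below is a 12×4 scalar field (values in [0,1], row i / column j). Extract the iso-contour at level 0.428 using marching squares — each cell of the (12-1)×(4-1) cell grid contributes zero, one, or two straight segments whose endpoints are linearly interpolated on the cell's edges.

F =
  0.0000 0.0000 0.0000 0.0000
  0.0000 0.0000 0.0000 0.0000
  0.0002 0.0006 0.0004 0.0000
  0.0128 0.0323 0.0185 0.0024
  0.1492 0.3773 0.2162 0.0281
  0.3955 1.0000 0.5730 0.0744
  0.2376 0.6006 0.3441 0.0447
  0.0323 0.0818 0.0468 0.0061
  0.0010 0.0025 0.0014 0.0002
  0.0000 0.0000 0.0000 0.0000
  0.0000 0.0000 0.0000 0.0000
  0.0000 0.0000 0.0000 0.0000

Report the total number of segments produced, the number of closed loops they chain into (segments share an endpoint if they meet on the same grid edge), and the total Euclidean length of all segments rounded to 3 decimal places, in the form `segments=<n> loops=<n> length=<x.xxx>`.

segments=8 loops=1 length=6.567

cell (4,0): code 0100 → (4.081,1.000)–(5.000,0.054)
cell (4,1): code 1100 → (4.594,2.000)–(4.081,1.000)
cell (4,2): code 1000 → (5.000,2.291)–(4.594,2.000)
cell (5,0): code 0110 → (5.000,0.054)–(6.000,0.525)
cell (5,1): code 1011 → (6.000,1.673)–(5.633,2.000)
cell (5,2): code 0001 → (5.633,2.000)–(5.000,2.291)
cell (6,0): code 0010 → (6.000,0.525)–(6.333,1.000)
cell (6,1): code 0001 → (6.333,1.000)–(6.000,1.673)
total: 8 segments, chained into 1 closed loop(s), length Σ = 6.566563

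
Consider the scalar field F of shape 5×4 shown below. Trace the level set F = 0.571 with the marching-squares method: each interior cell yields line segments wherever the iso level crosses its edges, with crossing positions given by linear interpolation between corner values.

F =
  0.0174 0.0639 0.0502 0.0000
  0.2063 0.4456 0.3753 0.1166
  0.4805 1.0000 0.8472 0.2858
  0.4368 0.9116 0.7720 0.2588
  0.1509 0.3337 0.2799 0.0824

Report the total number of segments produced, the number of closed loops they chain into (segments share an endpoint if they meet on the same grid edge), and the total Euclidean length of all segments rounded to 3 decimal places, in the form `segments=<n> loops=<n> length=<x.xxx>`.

segments=8 loops=1 length=7.435

cell (1,0): code 0100 → (1.226,1.000)–(2.000,0.174)
cell (1,1): code 1100 → (1.415,2.000)–(1.226,1.000)
cell (1,2): code 1000 → (2.000,2.492)–(1.415,2.000)
cell (2,0): code 0110 → (2.000,0.174)–(3.000,0.283)
cell (2,2): code 1001 → (3.000,2.392)–(2.000,2.492)
cell (3,0): code 0010 → (3.000,0.283)–(3.589,1.000)
cell (3,1): code 0011 → (3.589,1.000)–(3.408,2.000)
cell (3,2): code 0001 → (3.408,2.000)–(3.000,2.392)
total: 8 segments, chained into 1 closed loop(s), length Σ = 7.435330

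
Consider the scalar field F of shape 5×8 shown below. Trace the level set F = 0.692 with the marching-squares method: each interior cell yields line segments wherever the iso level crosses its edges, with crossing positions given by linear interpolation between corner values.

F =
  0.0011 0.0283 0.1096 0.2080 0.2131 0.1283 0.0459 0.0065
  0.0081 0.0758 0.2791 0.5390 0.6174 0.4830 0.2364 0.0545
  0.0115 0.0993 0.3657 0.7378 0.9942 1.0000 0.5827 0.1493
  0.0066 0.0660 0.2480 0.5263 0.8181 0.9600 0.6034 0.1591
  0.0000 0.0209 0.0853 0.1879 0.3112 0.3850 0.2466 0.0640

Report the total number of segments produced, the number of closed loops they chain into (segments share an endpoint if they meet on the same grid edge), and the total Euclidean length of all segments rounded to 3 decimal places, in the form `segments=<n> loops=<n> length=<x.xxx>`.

segments=10 loops=1 length=8.006

cell (1,2): code 0100 → (1.770,3.000)–(2.000,2.877)
cell (1,3): code 1100 → (1.198,4.000)–(1.770,3.000)
cell (1,4): code 1100 → (1.404,5.000)–(1.198,4.000)
cell (1,5): code 1000 → (2.000,5.738)–(1.404,5.000)
cell (2,2): code 0010 → (2.000,2.877)–(2.217,3.000)
cell (2,3): code 0111 → (2.217,3.000)–(3.000,3.568)
cell (2,5): code 1001 → (3.000,5.752)–(2.000,5.738)
cell (3,3): code 0010 → (3.000,3.568)–(3.249,4.000)
cell (3,4): code 0011 → (3.249,4.000)–(3.466,5.000)
cell (3,5): code 0001 → (3.466,5.000)–(3.000,5.752)
total: 10 segments, chained into 1 closed loop(s), length Σ = 8.005707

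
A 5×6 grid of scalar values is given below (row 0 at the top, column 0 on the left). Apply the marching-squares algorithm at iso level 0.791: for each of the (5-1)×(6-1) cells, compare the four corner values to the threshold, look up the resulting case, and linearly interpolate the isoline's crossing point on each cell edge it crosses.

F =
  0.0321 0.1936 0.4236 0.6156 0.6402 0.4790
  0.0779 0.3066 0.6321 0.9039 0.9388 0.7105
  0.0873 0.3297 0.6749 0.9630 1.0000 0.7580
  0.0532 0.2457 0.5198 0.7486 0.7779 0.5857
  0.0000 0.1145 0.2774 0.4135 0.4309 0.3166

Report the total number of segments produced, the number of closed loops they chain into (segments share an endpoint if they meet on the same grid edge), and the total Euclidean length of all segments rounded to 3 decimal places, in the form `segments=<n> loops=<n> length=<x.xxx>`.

cell (0,2): code 0100 → (0.608,3.000)–(1.000,2.585)
cell (0,3): code 1100 → (0.505,4.000)–(0.608,3.000)
cell (0,4): code 1000 → (1.000,4.647)–(0.505,4.000)
cell (1,2): code 0110 → (1.000,2.585)–(2.000,2.403)
cell (1,4): code 1001 → (2.000,4.864)–(1.000,4.647)
cell (2,2): code 0010 → (2.000,2.403)–(2.802,3.000)
cell (2,3): code 0011 → (2.802,3.000)–(2.941,4.000)
cell (2,4): code 0001 → (2.941,4.000)–(2.000,4.864)
total: 8 segments, chained into 1 closed loop(s), length Σ = 7.717458

segments=8 loops=1 length=7.717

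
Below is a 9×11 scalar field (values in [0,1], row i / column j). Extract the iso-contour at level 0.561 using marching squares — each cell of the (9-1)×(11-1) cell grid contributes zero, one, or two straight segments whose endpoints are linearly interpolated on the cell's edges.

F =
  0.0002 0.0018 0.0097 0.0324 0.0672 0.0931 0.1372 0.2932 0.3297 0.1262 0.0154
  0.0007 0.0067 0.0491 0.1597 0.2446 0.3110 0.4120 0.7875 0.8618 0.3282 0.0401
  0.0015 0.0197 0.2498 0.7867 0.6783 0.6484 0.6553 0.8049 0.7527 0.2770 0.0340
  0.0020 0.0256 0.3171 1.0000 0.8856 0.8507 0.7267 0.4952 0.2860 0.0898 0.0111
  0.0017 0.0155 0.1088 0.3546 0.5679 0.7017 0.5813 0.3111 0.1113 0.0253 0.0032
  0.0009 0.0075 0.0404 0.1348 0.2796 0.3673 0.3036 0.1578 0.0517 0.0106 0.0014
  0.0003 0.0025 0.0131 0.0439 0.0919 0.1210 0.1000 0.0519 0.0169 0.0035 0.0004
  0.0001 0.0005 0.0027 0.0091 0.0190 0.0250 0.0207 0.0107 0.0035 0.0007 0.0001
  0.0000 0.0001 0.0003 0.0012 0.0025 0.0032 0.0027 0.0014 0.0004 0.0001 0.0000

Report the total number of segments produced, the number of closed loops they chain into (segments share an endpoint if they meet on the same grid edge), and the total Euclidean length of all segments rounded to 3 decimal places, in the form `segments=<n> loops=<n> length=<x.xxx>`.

cell (0,6): code 0100 → (0.542,7.000)–(1.000,6.397)
cell (0,7): code 1100 → (0.435,8.000)–(0.542,7.000)
cell (0,8): code 1000 → (1.000,8.564)–(0.435,8.000)
cell (1,2): code 0100 → (1.640,3.000)–(2.000,2.580)
cell (1,3): code 1100 → (1.730,4.000)–(1.640,3.000)
cell (1,4): code 1100 → (1.741,5.000)–(1.730,4.000)
cell (1,5): code 1100 → (1.612,6.000)–(1.741,5.000)
cell (1,6): code 1110 → (1.000,6.397)–(1.612,6.000)
cell (1,8): code 1001 → (2.000,8.403)–(1.000,8.564)
cell (2,2): code 0110 → (2.000,2.580)–(3.000,2.357)
cell (2,6): code 1011 → (3.000,6.716)–(2.788,7.000)
cell (2,7): code 0011 → (2.788,7.000)–(2.411,8.000)
cell (2,8): code 0001 → (2.411,8.000)–(2.000,8.403)
cell (3,2): code 0010 → (3.000,2.357)–(3.680,3.000)
cell (3,3): code 0111 → (3.680,3.000)–(4.000,3.968)
cell (3,6): code 1001 → (4.000,6.075)–(3.000,6.716)
cell (4,3): code 0010 → (4.000,3.968)–(4.024,4.000)
cell (4,4): code 0011 → (4.024,4.000)–(4.421,5.000)
cell (4,5): code 0011 → (4.421,5.000)–(4.073,6.000)
cell (4,6): code 0001 → (4.073,6.000)–(4.000,6.075)
total: 20 segments, chained into 1 closed loop(s), length Σ = 16.315497

segments=20 loops=1 length=16.315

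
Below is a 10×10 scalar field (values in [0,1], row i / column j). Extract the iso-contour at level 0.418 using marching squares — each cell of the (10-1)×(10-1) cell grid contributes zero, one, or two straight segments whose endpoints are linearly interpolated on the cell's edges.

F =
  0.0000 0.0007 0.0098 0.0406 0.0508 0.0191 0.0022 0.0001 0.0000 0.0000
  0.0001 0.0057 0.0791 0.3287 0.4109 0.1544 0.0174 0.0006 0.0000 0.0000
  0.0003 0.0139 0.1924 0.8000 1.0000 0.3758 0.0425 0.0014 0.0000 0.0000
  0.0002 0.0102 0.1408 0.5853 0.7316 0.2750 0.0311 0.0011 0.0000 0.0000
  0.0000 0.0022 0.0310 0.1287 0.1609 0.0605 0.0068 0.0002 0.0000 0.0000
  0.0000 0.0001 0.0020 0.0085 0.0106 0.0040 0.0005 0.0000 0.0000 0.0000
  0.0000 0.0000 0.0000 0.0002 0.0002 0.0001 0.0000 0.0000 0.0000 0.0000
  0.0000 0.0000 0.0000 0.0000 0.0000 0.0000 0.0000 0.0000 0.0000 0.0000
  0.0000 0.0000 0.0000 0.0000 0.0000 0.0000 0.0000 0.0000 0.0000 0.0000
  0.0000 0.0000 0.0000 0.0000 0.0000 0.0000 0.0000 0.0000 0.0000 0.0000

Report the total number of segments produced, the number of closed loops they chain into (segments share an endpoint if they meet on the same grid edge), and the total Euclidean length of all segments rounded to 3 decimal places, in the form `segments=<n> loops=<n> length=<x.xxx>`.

segments=8 loops=1 length=7.882

cell (1,2): code 0100 → (1.189,3.000)–(2.000,2.371)
cell (1,3): code 1100 → (1.012,4.000)–(1.189,3.000)
cell (1,4): code 1000 → (2.000,4.932)–(1.012,4.000)
cell (2,2): code 0110 → (2.000,2.371)–(3.000,2.624)
cell (2,4): code 1001 → (3.000,4.687)–(2.000,4.932)
cell (3,2): code 0010 → (3.000,2.624)–(3.366,3.000)
cell (3,3): code 0011 → (3.366,3.000)–(3.550,4.000)
cell (3,4): code 0001 → (3.550,4.000)–(3.000,4.687)
total: 8 segments, chained into 1 closed loop(s), length Σ = 7.882384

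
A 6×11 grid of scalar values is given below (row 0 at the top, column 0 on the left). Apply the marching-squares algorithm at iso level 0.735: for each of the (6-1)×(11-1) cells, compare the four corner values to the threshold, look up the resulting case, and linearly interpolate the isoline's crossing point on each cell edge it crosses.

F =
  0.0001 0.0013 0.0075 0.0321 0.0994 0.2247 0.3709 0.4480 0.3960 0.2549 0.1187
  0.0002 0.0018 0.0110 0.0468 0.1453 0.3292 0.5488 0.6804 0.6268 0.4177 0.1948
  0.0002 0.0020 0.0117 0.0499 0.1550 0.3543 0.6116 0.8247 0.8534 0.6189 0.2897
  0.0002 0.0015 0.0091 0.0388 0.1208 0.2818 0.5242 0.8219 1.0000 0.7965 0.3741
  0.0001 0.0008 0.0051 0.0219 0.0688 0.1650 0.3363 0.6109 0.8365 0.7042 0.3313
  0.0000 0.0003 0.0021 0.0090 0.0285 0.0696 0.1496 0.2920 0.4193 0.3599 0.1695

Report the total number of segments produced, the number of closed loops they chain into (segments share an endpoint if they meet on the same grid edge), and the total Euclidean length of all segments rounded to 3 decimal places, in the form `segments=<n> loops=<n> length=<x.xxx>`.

cell (1,6): code 0100 → (1.378,7.000)–(2.000,6.579)
cell (1,7): code 1100 → (1.477,8.000)–(1.378,7.000)
cell (1,8): code 1000 → (2.000,8.505)–(1.477,8.000)
cell (2,6): code 0110 → (2.000,6.579)–(3.000,6.708)
cell (2,8): code 1101 → (2.654,9.000)–(2.000,8.505)
cell (2,9): code 1000 → (3.000,9.146)–(2.654,9.000)
cell (3,6): code 0010 → (3.000,6.708)–(3.412,7.000)
cell (3,7): code 0111 → (3.412,7.000)–(4.000,7.550)
cell (3,8): code 1011 → (4.000,8.767)–(3.666,9.000)
cell (3,9): code 0001 → (3.666,9.000)–(3.000,9.146)
cell (4,7): code 0010 → (4.000,7.550)–(4.243,8.000)
cell (4,8): code 0001 → (4.243,8.000)–(4.000,8.767)
total: 12 segments, chained into 1 closed loop(s), length Σ = 8.401543

segments=12 loops=1 length=8.402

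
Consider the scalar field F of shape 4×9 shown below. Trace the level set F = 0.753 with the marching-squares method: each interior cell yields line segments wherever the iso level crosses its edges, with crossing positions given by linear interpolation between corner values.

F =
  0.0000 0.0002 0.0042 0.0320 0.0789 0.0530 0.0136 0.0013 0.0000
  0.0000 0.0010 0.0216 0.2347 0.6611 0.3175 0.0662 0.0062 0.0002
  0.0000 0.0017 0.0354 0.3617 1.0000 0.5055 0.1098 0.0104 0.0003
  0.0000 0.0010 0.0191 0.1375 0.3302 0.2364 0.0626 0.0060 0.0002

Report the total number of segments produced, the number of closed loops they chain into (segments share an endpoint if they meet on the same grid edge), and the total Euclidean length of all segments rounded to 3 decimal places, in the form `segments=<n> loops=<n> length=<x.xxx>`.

cell (1,3): code 0100 → (1.271,4.000)–(2.000,3.613)
cell (1,4): code 1000 → (2.000,4.499)–(1.271,4.000)
cell (2,3): code 0010 → (2.000,3.613)–(2.369,4.000)
cell (2,4): code 0001 → (2.369,4.000)–(2.000,4.499)
total: 4 segments, chained into 1 closed loop(s), length Σ = 2.864163

segments=4 loops=1 length=2.864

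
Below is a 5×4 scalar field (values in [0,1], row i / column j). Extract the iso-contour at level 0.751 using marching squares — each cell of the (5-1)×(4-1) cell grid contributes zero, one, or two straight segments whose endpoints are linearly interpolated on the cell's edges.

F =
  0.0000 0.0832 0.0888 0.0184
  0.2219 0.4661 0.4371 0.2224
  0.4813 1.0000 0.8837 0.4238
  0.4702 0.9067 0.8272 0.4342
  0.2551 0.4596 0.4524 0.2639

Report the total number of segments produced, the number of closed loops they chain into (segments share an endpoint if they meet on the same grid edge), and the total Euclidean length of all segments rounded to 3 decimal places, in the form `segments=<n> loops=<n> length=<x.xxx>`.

cell (1,0): code 0100 → (1.534,1.000)–(2.000,0.520)
cell (1,1): code 1100 → (1.703,2.000)–(1.534,1.000)
cell (1,2): code 1000 → (2.000,2.289)–(1.703,2.000)
cell (2,0): code 0110 → (2.000,0.520)–(3.000,0.643)
cell (2,2): code 1001 → (3.000,2.194)–(2.000,2.289)
cell (3,0): code 0010 → (3.000,0.643)–(3.348,1.000)
cell (3,1): code 0011 → (3.348,1.000)–(3.203,2.000)
cell (3,2): code 0001 → (3.203,2.000)–(3.000,2.194)
total: 8 segments, chained into 1 closed loop(s), length Σ = 5.899640

segments=8 loops=1 length=5.900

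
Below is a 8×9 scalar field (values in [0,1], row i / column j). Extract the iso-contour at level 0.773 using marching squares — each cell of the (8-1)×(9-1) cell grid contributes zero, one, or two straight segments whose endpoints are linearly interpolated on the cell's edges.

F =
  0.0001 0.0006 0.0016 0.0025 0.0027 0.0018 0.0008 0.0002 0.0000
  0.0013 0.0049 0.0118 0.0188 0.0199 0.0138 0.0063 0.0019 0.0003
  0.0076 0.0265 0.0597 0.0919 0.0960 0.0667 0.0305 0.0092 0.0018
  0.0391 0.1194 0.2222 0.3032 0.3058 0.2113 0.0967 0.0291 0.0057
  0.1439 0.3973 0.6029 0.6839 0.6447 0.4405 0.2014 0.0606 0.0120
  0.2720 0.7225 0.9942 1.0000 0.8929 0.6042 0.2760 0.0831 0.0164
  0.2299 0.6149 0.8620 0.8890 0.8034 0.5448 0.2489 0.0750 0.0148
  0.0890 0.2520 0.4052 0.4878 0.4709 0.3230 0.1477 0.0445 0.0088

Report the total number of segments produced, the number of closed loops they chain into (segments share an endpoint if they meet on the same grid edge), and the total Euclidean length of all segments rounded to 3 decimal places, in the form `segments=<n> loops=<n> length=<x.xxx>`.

cell (4,1): code 0100 → (4.435,2.000)–(5.000,1.186)
cell (4,2): code 1100 → (4.282,3.000)–(4.435,2.000)
cell (4,3): code 1100 → (4.517,4.000)–(4.282,3.000)
cell (4,4): code 1000 → (5.000,4.415)–(4.517,4.000)
cell (5,1): code 0110 → (5.000,1.186)–(6.000,1.640)
cell (5,4): code 1001 → (6.000,4.118)–(5.000,4.415)
cell (6,1): code 0010 → (6.000,1.640)–(6.195,2.000)
cell (6,2): code 0011 → (6.195,2.000)–(6.289,3.000)
cell (6,3): code 0011 → (6.289,3.000)–(6.091,4.000)
cell (6,4): code 0001 → (6.091,4.000)–(6.000,4.118)
total: 10 segments, chained into 1 closed loop(s), length Σ = 8.390889

segments=10 loops=1 length=8.391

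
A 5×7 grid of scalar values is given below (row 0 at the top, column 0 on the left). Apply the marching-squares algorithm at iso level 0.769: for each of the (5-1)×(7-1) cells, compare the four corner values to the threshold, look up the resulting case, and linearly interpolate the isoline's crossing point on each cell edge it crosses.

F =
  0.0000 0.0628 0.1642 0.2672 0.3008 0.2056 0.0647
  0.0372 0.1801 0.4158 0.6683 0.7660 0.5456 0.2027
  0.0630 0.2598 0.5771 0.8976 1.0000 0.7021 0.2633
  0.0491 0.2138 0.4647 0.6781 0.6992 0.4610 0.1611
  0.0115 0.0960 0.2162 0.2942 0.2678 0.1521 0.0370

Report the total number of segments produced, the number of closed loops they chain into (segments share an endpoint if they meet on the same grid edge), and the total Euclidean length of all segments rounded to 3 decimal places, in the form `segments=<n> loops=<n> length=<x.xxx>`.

cell (1,2): code 0100 → (1.439,3.000)–(2.000,2.599)
cell (1,3): code 1100 → (1.013,4.000)–(1.439,3.000)
cell (1,4): code 1000 → (2.000,4.775)–(1.013,4.000)
cell (2,2): code 0010 → (2.000,2.599)–(2.586,3.000)
cell (2,3): code 0011 → (2.586,3.000)–(2.768,4.000)
cell (2,4): code 0001 → (2.768,4.000)–(2.000,4.775)
total: 6 segments, chained into 1 closed loop(s), length Σ = 5.849893

segments=6 loops=1 length=5.850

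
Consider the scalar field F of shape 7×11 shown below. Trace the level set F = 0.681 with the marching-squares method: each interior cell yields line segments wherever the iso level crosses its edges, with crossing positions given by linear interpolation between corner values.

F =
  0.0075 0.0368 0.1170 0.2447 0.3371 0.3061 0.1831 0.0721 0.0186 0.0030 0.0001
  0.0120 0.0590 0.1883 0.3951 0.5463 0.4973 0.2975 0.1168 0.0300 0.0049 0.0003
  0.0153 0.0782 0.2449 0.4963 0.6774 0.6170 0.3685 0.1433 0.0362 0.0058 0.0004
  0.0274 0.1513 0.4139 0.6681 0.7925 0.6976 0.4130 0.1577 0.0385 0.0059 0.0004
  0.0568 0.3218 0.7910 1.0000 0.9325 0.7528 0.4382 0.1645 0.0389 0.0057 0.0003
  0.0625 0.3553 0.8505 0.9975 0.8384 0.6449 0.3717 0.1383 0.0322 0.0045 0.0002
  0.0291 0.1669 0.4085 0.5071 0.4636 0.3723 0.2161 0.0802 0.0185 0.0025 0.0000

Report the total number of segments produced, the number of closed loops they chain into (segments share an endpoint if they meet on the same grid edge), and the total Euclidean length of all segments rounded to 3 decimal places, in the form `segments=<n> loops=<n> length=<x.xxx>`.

segments=14 loops=1 length=11.075

cell (2,3): code 0100 → (2.031,4.000)–(3.000,3.104)
cell (2,4): code 1100 → (2.794,5.000)–(2.031,4.000)
cell (2,5): code 1000 → (3.000,5.058)–(2.794,5.000)
cell (3,1): code 0100 → (3.708,2.000)–(4.000,1.766)
cell (3,2): code 1100 → (3.039,3.000)–(3.708,2.000)
cell (3,3): code 1110 → (3.000,3.104)–(3.039,3.000)
cell (3,5): code 1001 → (4.000,5.228)–(3.000,5.058)
cell (4,1): code 0110 → (4.000,1.766)–(5.000,1.658)
cell (4,4): code 1011 → (5.000,4.813)–(4.665,5.000)
cell (4,5): code 0001 → (4.665,5.000)–(4.000,5.228)
cell (5,1): code 0010 → (5.000,1.658)–(5.383,2.000)
cell (5,2): code 0011 → (5.383,2.000)–(5.645,3.000)
cell (5,3): code 0011 → (5.645,3.000)–(5.420,4.000)
cell (5,4): code 0001 → (5.420,4.000)–(5.000,4.813)
total: 14 segments, chained into 1 closed loop(s), length Σ = 11.074861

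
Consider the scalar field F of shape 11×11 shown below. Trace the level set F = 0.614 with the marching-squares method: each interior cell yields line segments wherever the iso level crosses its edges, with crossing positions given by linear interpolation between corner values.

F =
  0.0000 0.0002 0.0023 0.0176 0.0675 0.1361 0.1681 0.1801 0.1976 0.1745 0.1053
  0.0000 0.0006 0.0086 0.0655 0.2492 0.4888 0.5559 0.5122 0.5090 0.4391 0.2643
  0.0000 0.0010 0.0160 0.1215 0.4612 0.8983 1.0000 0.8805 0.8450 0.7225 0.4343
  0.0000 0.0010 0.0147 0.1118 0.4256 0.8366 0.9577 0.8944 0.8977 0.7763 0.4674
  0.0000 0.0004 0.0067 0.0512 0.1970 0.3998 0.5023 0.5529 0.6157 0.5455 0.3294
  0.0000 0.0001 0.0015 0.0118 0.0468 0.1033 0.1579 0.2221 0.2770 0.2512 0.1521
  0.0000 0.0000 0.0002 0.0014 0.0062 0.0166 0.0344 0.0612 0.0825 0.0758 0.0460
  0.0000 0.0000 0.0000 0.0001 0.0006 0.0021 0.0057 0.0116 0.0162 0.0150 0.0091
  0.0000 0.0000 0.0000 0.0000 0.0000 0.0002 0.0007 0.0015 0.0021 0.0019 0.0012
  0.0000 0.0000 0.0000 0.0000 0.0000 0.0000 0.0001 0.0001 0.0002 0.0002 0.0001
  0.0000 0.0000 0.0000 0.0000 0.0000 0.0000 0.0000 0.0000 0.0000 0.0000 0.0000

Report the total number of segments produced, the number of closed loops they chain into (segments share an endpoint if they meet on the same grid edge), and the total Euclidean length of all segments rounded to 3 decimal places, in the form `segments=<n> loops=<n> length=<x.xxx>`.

cell (1,4): code 0100 → (1.306,5.000)–(2.000,4.350)
cell (1,5): code 1100 → (1.131,6.000)–(1.306,5.000)
cell (1,6): code 1100 → (1.276,7.000)–(1.131,6.000)
cell (1,7): code 1100 → (1.312,8.000)–(1.276,7.000)
cell (1,8): code 1100 → (1.617,9.000)–(1.312,8.000)
cell (1,9): code 1000 → (2.000,9.376)–(1.617,9.000)
cell (2,4): code 0110 → (2.000,4.350)–(3.000,4.458)
cell (2,9): code 1001 → (3.000,9.525)–(2.000,9.376)
cell (3,4): code 0010 → (3.000,4.458)–(3.510,5.000)
cell (3,5): code 0011 → (3.510,5.000)–(3.755,6.000)
cell (3,6): code 0011 → (3.755,6.000)–(3.821,7.000)
cell (3,7): code 0111 → (3.821,7.000)–(4.000,7.973)
cell (3,8): code 1011 → (4.000,8.024)–(3.703,9.000)
cell (3,9): code 0001 → (3.703,9.000)–(3.000,9.525)
cell (4,7): code 0010 → (4.000,7.973)–(4.005,8.000)
cell (4,8): code 0001 → (4.005,8.000)–(4.000,8.024)
total: 16 segments, chained into 1 closed loop(s), length Σ = 13.291680

segments=16 loops=1 length=13.292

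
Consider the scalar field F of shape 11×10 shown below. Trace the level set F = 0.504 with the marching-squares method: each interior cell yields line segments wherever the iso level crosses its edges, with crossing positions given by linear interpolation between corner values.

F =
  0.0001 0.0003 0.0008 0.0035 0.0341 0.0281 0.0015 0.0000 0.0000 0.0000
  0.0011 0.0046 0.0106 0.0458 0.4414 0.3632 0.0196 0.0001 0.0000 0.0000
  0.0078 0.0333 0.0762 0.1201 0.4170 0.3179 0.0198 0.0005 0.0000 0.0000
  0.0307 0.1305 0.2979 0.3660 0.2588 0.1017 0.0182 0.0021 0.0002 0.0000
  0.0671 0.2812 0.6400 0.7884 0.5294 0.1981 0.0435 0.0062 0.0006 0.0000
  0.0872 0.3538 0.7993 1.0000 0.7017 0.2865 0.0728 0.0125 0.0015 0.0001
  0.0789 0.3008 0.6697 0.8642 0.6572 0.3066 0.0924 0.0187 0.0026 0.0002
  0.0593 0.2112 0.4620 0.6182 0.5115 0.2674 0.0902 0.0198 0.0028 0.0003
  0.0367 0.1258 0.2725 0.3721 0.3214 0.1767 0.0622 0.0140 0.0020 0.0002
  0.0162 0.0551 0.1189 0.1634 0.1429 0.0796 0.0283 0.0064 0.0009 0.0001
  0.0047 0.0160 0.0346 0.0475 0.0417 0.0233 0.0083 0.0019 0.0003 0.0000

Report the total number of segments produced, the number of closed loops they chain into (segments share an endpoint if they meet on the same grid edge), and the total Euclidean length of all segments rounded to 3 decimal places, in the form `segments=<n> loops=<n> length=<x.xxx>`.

cell (3,1): code 0100 → (3.602,2.000)–(4.000,1.621)
cell (3,2): code 1100 → (3.327,3.000)–(3.602,2.000)
cell (3,3): code 1100 → (3.906,4.000)–(3.327,3.000)
cell (3,4): code 1000 → (4.000,4.077)–(3.906,4.000)
cell (4,1): code 0110 → (4.000,1.621)–(5.000,1.337)
cell (4,4): code 1001 → (5.000,4.476)–(4.000,4.077)
cell (5,1): code 0110 → (5.000,1.337)–(6.000,1.551)
cell (5,4): code 1001 → (6.000,4.437)–(5.000,4.476)
cell (6,1): code 0010 → (6.000,1.551)–(6.798,2.000)
cell (6,2): code 0111 → (6.798,2.000)–(7.000,2.269)
cell (6,4): code 1001 → (7.000,4.031)–(6.000,4.437)
cell (7,2): code 0010 → (7.000,2.269)–(7.464,3.000)
cell (7,3): code 0011 → (7.464,3.000)–(7.039,4.000)
cell (7,4): code 0001 → (7.039,4.000)–(7.000,4.031)
total: 14 segments, chained into 1 closed loop(s), length Σ = 11.336926

segments=14 loops=1 length=11.337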